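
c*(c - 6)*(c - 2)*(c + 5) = c^4 - 3*c^3 - 28*c^2 + 60*c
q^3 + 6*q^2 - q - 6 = (q - 1)*(q + 1)*(q + 6)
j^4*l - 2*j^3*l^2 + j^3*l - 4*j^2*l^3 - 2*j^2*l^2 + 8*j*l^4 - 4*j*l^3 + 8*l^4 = (j - 2*l)^2*(j + 2*l)*(j*l + l)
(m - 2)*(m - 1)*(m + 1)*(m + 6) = m^4 + 4*m^3 - 13*m^2 - 4*m + 12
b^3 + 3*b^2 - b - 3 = (b - 1)*(b + 1)*(b + 3)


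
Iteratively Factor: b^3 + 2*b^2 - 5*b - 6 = (b + 1)*(b^2 + b - 6) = (b - 2)*(b + 1)*(b + 3)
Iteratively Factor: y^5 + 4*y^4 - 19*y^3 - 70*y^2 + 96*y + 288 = (y - 3)*(y^4 + 7*y^3 + 2*y^2 - 64*y - 96) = (y - 3)*(y + 4)*(y^3 + 3*y^2 - 10*y - 24) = (y - 3)*(y + 2)*(y + 4)*(y^2 + y - 12) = (y - 3)^2*(y + 2)*(y + 4)*(y + 4)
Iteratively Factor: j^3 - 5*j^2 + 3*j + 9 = (j - 3)*(j^2 - 2*j - 3) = (j - 3)^2*(j + 1)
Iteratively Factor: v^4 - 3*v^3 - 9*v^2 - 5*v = (v - 5)*(v^3 + 2*v^2 + v) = (v - 5)*(v + 1)*(v^2 + v) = (v - 5)*(v + 1)^2*(v)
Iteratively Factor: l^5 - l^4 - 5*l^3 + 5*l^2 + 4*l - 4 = (l - 1)*(l^4 - 5*l^2 + 4) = (l - 2)*(l - 1)*(l^3 + 2*l^2 - l - 2) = (l - 2)*(l - 1)^2*(l^2 + 3*l + 2) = (l - 2)*(l - 1)^2*(l + 2)*(l + 1)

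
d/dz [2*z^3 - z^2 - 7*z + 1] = 6*z^2 - 2*z - 7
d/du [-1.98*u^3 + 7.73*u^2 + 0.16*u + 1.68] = -5.94*u^2 + 15.46*u + 0.16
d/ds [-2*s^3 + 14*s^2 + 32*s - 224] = -6*s^2 + 28*s + 32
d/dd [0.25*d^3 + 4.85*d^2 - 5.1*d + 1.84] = 0.75*d^2 + 9.7*d - 5.1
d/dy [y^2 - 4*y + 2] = 2*y - 4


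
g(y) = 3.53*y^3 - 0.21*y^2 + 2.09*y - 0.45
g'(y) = 10.59*y^2 - 0.42*y + 2.09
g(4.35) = 295.23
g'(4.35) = 200.65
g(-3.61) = -176.80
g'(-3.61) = 141.62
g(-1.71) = -22.29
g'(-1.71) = 33.77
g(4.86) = 409.96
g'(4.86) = 250.18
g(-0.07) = -0.60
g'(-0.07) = 2.17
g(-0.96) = -5.77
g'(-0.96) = 12.25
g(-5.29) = -539.95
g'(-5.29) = 300.66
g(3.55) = 162.25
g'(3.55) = 134.06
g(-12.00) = -6155.61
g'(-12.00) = 1532.09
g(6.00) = 767.01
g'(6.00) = 380.81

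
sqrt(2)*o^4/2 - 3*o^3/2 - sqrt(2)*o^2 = o^2*(o - 2*sqrt(2))*(sqrt(2)*o/2 + 1/2)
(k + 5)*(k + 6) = k^2 + 11*k + 30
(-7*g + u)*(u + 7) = -7*g*u - 49*g + u^2 + 7*u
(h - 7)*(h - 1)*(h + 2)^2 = h^4 - 4*h^3 - 21*h^2 - 4*h + 28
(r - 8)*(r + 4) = r^2 - 4*r - 32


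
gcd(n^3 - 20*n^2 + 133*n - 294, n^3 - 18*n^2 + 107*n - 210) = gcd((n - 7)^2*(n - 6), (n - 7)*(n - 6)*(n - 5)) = n^2 - 13*n + 42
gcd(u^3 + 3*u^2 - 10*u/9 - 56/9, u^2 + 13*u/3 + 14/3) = u^2 + 13*u/3 + 14/3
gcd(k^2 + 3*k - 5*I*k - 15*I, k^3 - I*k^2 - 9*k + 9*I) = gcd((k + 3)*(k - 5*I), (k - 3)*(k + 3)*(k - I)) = k + 3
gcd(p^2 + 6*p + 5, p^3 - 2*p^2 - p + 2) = p + 1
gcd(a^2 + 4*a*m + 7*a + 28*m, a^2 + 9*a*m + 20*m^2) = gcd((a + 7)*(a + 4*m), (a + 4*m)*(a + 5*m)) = a + 4*m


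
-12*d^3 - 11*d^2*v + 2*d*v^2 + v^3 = (-3*d + v)*(d + v)*(4*d + v)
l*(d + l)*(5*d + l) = 5*d^2*l + 6*d*l^2 + l^3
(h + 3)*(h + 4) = h^2 + 7*h + 12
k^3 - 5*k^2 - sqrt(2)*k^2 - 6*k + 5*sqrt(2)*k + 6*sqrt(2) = (k - 6)*(k + 1)*(k - sqrt(2))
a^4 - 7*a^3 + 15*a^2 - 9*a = a*(a - 3)^2*(a - 1)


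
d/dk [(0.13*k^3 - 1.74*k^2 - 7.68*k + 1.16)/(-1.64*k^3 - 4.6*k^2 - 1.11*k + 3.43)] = (1.11022302462516e-16*k^5 - 3.4516*k^4 - 25.479*k^3 - 26.3517*k^2 - 1.2644*k - 25.0548)/(2.6896*k^6 + 15.088*k^5 + 24.8008*k^4 - 1.0384*k^3 - 30.3239*k^2 - 7.6146*k + 11.7649)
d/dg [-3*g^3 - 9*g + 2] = -9*g^2 - 9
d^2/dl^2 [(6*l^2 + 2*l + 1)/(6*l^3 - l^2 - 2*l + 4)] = 2*(216*l^6 + 216*l^5 + 396*l^4 - 1042*l^3 - 249*l^2 - 42*l + 120)/(216*l^9 - 108*l^8 - 198*l^7 + 503*l^6 - 78*l^5 - 288*l^4 + 328*l^3 - 96*l + 64)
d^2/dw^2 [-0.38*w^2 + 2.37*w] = -0.760000000000000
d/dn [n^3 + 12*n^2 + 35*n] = 3*n^2 + 24*n + 35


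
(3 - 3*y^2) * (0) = 0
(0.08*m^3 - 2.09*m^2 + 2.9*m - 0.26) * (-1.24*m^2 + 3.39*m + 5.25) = -0.0992*m^5 + 2.8628*m^4 - 10.2611*m^3 - 0.819100000000001*m^2 + 14.3436*m - 1.365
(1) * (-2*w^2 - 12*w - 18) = -2*w^2 - 12*w - 18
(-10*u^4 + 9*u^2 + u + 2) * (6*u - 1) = -60*u^5 + 10*u^4 + 54*u^3 - 3*u^2 + 11*u - 2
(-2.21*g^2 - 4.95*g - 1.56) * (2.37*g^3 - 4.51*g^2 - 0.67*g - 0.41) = -5.2377*g^5 - 1.7644*g^4 + 20.108*g^3 + 11.2582*g^2 + 3.0747*g + 0.6396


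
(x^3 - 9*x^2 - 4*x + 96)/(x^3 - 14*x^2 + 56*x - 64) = (x + 3)/(x - 2)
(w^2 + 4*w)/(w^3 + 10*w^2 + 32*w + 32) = w/(w^2 + 6*w + 8)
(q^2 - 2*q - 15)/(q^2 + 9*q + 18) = (q - 5)/(q + 6)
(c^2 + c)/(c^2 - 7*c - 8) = c/(c - 8)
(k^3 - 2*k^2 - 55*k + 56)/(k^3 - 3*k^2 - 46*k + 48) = (k + 7)/(k + 6)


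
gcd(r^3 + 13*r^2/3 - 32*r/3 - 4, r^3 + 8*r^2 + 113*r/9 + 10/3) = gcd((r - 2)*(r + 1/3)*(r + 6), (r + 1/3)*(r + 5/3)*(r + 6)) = r^2 + 19*r/3 + 2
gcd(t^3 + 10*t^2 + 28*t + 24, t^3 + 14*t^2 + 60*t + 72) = t^2 + 8*t + 12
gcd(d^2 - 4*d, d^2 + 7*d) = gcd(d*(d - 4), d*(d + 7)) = d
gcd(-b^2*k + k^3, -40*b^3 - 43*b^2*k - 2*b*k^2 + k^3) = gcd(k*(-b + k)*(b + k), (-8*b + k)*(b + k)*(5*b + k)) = b + k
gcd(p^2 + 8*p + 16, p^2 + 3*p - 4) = p + 4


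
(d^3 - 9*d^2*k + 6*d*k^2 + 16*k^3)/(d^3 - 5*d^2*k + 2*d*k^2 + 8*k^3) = (d - 8*k)/(d - 4*k)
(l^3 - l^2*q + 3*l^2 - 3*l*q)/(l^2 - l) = (l^2 - l*q + 3*l - 3*q)/(l - 1)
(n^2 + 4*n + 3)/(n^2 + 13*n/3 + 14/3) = 3*(n^2 + 4*n + 3)/(3*n^2 + 13*n + 14)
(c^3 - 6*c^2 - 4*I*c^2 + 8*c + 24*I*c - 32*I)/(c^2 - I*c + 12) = (c^2 - 6*c + 8)/(c + 3*I)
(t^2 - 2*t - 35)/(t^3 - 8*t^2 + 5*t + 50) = (t^2 - 2*t - 35)/(t^3 - 8*t^2 + 5*t + 50)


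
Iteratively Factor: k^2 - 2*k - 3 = (k + 1)*(k - 3)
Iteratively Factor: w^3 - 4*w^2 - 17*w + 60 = (w - 3)*(w^2 - w - 20) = (w - 5)*(w - 3)*(w + 4)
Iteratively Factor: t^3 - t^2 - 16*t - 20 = (t + 2)*(t^2 - 3*t - 10) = (t - 5)*(t + 2)*(t + 2)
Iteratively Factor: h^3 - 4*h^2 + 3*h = (h)*(h^2 - 4*h + 3) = h*(h - 1)*(h - 3)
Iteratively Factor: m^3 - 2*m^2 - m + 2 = (m + 1)*(m^2 - 3*m + 2) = (m - 2)*(m + 1)*(m - 1)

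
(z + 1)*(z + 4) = z^2 + 5*z + 4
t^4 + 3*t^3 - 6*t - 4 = (t + 1)*(t + 2)*(t - sqrt(2))*(t + sqrt(2))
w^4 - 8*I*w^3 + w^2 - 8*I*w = w*(w - 8*I)*(w - I)*(w + I)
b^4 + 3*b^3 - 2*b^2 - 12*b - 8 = (b - 2)*(b + 1)*(b + 2)^2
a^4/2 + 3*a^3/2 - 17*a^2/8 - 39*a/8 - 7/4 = (a/2 + 1/2)*(a - 2)*(a + 1/2)*(a + 7/2)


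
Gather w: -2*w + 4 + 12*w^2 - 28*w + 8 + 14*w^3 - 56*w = 14*w^3 + 12*w^2 - 86*w + 12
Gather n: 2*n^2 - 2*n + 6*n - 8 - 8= 2*n^2 + 4*n - 16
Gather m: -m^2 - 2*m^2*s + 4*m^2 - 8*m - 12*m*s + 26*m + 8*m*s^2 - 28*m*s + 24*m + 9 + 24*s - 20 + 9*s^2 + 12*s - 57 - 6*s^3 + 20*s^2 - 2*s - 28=m^2*(3 - 2*s) + m*(8*s^2 - 40*s + 42) - 6*s^3 + 29*s^2 + 34*s - 96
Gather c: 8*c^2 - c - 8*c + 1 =8*c^2 - 9*c + 1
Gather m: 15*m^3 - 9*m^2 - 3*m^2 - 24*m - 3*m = 15*m^3 - 12*m^2 - 27*m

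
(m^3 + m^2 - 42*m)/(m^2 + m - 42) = m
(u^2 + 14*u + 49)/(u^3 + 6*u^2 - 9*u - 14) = (u + 7)/(u^2 - u - 2)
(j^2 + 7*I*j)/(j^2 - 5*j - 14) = j*(j + 7*I)/(j^2 - 5*j - 14)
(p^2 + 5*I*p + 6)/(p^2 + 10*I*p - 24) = (p - I)/(p + 4*I)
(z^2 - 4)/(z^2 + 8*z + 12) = (z - 2)/(z + 6)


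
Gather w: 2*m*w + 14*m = 2*m*w + 14*m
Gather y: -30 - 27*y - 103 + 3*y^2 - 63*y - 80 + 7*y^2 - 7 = 10*y^2 - 90*y - 220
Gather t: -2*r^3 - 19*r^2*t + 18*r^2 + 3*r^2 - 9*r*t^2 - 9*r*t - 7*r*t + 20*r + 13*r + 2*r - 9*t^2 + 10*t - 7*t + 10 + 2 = -2*r^3 + 21*r^2 + 35*r + t^2*(-9*r - 9) + t*(-19*r^2 - 16*r + 3) + 12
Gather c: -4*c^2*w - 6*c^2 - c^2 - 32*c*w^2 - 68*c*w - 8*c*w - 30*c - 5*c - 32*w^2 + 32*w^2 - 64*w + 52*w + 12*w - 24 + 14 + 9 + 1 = c^2*(-4*w - 7) + c*(-32*w^2 - 76*w - 35)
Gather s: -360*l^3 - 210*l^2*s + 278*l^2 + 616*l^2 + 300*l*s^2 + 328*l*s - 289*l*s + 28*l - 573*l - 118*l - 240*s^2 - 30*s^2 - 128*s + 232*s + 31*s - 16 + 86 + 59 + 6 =-360*l^3 + 894*l^2 - 663*l + s^2*(300*l - 270) + s*(-210*l^2 + 39*l + 135) + 135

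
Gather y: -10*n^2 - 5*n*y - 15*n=-10*n^2 - 5*n*y - 15*n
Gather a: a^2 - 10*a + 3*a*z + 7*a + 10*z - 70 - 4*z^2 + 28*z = a^2 + a*(3*z - 3) - 4*z^2 + 38*z - 70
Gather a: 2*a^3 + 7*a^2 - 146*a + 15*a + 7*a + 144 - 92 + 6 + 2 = 2*a^3 + 7*a^2 - 124*a + 60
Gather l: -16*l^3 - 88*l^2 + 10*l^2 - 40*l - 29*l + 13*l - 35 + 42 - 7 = -16*l^3 - 78*l^2 - 56*l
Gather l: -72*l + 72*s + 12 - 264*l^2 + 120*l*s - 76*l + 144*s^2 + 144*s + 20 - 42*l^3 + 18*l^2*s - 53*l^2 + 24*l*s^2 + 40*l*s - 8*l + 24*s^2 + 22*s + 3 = -42*l^3 + l^2*(18*s - 317) + l*(24*s^2 + 160*s - 156) + 168*s^2 + 238*s + 35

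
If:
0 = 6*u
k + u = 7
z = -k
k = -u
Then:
No Solution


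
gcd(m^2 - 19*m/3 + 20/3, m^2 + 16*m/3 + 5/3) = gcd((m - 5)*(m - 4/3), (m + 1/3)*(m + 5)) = 1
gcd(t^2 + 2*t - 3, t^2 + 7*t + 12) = t + 3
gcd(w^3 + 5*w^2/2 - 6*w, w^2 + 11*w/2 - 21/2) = w - 3/2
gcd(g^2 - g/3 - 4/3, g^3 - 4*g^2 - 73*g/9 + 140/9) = g - 4/3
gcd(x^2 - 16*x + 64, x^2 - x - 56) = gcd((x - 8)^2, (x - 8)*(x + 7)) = x - 8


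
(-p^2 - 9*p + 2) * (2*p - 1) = -2*p^3 - 17*p^2 + 13*p - 2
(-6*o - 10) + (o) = -5*o - 10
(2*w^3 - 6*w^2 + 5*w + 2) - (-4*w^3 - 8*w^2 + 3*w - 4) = 6*w^3 + 2*w^2 + 2*w + 6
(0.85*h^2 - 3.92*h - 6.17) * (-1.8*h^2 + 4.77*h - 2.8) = -1.53*h^4 + 11.1105*h^3 - 9.9724*h^2 - 18.4549*h + 17.276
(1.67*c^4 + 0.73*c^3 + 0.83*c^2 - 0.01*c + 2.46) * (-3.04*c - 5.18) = -5.0768*c^5 - 10.8698*c^4 - 6.3046*c^3 - 4.269*c^2 - 7.4266*c - 12.7428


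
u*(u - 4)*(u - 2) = u^3 - 6*u^2 + 8*u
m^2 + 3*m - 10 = (m - 2)*(m + 5)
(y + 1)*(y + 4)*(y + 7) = y^3 + 12*y^2 + 39*y + 28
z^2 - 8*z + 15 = (z - 5)*(z - 3)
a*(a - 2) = a^2 - 2*a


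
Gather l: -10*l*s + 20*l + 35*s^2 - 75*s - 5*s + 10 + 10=l*(20 - 10*s) + 35*s^2 - 80*s + 20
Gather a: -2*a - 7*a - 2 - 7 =-9*a - 9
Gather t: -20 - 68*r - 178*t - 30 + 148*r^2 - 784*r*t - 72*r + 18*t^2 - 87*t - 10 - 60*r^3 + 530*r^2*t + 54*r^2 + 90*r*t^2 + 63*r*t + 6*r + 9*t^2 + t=-60*r^3 + 202*r^2 - 134*r + t^2*(90*r + 27) + t*(530*r^2 - 721*r - 264) - 60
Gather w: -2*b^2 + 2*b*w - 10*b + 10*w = -2*b^2 - 10*b + w*(2*b + 10)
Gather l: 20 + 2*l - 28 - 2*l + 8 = 0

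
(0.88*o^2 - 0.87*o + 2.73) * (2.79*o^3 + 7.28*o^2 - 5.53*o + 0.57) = 2.4552*o^5 + 3.9791*o^4 - 3.5833*o^3 + 25.1871*o^2 - 15.5928*o + 1.5561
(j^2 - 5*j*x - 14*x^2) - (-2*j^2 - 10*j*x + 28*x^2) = 3*j^2 + 5*j*x - 42*x^2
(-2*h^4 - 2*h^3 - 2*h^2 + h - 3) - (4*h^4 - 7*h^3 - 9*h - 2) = -6*h^4 + 5*h^3 - 2*h^2 + 10*h - 1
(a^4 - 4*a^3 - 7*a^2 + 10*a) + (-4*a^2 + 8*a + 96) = a^4 - 4*a^3 - 11*a^2 + 18*a + 96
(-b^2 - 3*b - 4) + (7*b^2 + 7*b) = 6*b^2 + 4*b - 4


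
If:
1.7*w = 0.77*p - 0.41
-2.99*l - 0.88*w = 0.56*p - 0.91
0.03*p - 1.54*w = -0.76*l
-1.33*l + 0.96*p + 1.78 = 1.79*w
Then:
No Solution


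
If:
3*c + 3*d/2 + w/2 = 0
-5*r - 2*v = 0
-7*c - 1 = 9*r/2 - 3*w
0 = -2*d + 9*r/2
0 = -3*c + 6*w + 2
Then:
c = -40/21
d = 89/21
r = 356/189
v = -890/189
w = -9/7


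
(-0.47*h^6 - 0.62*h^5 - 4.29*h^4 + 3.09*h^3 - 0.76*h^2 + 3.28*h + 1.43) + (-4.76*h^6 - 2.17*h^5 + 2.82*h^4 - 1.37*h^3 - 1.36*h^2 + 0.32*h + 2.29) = -5.23*h^6 - 2.79*h^5 - 1.47*h^4 + 1.72*h^3 - 2.12*h^2 + 3.6*h + 3.72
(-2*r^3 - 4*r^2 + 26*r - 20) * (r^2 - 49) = -2*r^5 - 4*r^4 + 124*r^3 + 176*r^2 - 1274*r + 980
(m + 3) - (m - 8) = 11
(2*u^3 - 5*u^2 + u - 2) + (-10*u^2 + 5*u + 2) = 2*u^3 - 15*u^2 + 6*u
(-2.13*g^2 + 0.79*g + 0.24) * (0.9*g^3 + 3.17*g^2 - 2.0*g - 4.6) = -1.917*g^5 - 6.0411*g^4 + 6.9803*g^3 + 8.9788*g^2 - 4.114*g - 1.104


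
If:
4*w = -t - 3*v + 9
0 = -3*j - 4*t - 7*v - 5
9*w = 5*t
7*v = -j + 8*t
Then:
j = -8899/1162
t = 999/1162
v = 2413/1162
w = 555/1162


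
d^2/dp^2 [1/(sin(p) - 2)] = (-2*sin(p) + cos(p)^2 + 1)/(sin(p) - 2)^3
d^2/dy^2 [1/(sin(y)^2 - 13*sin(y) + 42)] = (-4*sin(y)^4 + 39*sin(y)^3 + 5*sin(y)^2 - 624*sin(y) + 254)/(sin(y)^2 - 13*sin(y) + 42)^3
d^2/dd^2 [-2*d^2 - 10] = -4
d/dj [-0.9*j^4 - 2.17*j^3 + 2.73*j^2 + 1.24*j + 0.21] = -3.6*j^3 - 6.51*j^2 + 5.46*j + 1.24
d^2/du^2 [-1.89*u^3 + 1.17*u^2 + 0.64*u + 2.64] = 2.34 - 11.34*u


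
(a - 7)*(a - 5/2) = a^2 - 19*a/2 + 35/2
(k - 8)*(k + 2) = k^2 - 6*k - 16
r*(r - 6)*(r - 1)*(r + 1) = r^4 - 6*r^3 - r^2 + 6*r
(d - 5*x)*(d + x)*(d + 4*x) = d^3 - 21*d*x^2 - 20*x^3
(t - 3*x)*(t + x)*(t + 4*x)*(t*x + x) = t^4*x + 2*t^3*x^2 + t^3*x - 11*t^2*x^3 + 2*t^2*x^2 - 12*t*x^4 - 11*t*x^3 - 12*x^4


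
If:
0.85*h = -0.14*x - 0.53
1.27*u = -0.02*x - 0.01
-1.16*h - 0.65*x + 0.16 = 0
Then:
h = -0.94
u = -0.04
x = 1.92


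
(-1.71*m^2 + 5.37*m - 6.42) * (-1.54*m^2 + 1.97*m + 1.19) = 2.6334*m^4 - 11.6385*m^3 + 18.4308*m^2 - 6.2571*m - 7.6398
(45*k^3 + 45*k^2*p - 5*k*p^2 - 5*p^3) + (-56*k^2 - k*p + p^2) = 45*k^3 + 45*k^2*p - 56*k^2 - 5*k*p^2 - k*p - 5*p^3 + p^2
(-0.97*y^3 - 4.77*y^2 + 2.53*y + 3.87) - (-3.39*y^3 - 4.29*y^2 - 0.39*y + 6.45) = 2.42*y^3 - 0.48*y^2 + 2.92*y - 2.58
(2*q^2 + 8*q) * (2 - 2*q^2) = -4*q^4 - 16*q^3 + 4*q^2 + 16*q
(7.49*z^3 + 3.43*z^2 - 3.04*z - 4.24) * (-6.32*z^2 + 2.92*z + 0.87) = -47.3368*z^5 + 0.193199999999997*z^4 + 35.7447*z^3 + 20.9041*z^2 - 15.0256*z - 3.6888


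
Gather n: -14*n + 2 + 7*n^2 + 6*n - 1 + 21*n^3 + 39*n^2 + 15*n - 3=21*n^3 + 46*n^2 + 7*n - 2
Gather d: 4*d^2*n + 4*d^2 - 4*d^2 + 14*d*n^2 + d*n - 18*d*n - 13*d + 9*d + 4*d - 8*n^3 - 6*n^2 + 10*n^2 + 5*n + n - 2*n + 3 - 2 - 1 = 4*d^2*n + d*(14*n^2 - 17*n) - 8*n^3 + 4*n^2 + 4*n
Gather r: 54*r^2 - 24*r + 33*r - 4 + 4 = 54*r^2 + 9*r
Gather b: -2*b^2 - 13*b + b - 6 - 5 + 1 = -2*b^2 - 12*b - 10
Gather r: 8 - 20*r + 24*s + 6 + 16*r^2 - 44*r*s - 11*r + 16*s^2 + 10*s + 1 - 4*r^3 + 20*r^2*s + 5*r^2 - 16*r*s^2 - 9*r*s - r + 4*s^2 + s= -4*r^3 + r^2*(20*s + 21) + r*(-16*s^2 - 53*s - 32) + 20*s^2 + 35*s + 15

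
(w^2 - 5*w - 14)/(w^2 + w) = (w^2 - 5*w - 14)/(w*(w + 1))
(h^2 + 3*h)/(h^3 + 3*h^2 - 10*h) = (h + 3)/(h^2 + 3*h - 10)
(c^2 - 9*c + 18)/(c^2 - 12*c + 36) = (c - 3)/(c - 6)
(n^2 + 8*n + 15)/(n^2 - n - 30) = (n + 3)/(n - 6)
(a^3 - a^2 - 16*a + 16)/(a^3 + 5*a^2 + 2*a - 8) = (a - 4)/(a + 2)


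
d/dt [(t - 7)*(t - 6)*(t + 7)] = 3*t^2 - 12*t - 49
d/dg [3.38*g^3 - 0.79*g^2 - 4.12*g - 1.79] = 10.14*g^2 - 1.58*g - 4.12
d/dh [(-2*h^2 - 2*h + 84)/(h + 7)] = -2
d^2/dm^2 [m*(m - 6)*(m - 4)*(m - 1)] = 12*m^2 - 66*m + 68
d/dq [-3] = 0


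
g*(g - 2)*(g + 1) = g^3 - g^2 - 2*g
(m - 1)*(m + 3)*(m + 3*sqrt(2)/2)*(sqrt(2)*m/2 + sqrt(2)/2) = sqrt(2)*m^4/2 + 3*m^3/2 + 3*sqrt(2)*m^3/2 - sqrt(2)*m^2/2 + 9*m^2/2 - 3*sqrt(2)*m/2 - 3*m/2 - 9/2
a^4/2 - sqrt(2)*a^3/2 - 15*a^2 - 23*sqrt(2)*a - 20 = (a/2 + sqrt(2)/2)*(a - 5*sqrt(2))*(a + sqrt(2))*(a + 2*sqrt(2))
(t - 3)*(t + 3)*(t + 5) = t^3 + 5*t^2 - 9*t - 45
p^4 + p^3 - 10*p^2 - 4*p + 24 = (p - 2)^2*(p + 2)*(p + 3)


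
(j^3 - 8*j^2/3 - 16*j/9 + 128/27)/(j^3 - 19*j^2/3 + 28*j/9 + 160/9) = (j - 4/3)/(j - 5)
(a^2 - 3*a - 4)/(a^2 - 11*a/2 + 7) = 2*(a^2 - 3*a - 4)/(2*a^2 - 11*a + 14)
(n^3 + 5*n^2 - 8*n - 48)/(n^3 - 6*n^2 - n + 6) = (n^3 + 5*n^2 - 8*n - 48)/(n^3 - 6*n^2 - n + 6)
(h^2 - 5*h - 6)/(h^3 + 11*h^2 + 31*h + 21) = (h - 6)/(h^2 + 10*h + 21)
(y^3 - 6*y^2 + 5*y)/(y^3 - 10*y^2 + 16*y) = (y^2 - 6*y + 5)/(y^2 - 10*y + 16)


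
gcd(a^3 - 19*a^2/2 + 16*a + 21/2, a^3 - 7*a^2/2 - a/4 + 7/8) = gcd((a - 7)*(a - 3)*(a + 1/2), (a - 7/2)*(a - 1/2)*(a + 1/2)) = a + 1/2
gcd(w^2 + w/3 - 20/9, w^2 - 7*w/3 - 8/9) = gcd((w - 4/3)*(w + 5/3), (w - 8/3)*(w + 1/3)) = 1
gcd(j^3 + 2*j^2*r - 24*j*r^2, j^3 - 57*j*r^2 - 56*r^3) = 1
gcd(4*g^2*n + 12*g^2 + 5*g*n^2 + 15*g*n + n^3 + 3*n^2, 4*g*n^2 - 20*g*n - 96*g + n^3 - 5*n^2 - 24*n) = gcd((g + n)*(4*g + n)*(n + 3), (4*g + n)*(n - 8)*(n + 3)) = 4*g*n + 12*g + n^2 + 3*n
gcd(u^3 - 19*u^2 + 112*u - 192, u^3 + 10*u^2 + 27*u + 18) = 1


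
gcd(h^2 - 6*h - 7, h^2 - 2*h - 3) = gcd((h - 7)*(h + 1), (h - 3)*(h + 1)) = h + 1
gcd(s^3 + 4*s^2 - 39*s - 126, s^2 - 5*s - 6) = s - 6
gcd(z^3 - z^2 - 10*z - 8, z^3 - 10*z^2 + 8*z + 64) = z^2 - 2*z - 8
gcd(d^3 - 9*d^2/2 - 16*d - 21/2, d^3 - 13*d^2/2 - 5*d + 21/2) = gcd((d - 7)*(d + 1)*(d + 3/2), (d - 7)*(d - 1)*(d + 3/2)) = d^2 - 11*d/2 - 21/2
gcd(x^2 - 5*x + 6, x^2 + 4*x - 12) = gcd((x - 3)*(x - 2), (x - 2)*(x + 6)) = x - 2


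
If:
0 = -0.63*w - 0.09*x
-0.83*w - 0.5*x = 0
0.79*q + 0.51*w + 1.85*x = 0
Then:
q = 0.00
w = 0.00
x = 0.00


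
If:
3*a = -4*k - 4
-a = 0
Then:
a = 0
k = -1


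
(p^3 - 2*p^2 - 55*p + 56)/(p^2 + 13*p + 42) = (p^2 - 9*p + 8)/(p + 6)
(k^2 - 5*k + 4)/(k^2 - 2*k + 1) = (k - 4)/(k - 1)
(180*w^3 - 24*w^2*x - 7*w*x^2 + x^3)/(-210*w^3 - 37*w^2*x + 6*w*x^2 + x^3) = (-6*w + x)/(7*w + x)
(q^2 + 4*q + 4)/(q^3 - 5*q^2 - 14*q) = (q + 2)/(q*(q - 7))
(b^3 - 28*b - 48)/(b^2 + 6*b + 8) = b - 6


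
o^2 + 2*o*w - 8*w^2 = (o - 2*w)*(o + 4*w)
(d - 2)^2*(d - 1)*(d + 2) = d^4 - 3*d^3 - 2*d^2 + 12*d - 8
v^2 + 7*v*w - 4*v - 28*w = (v - 4)*(v + 7*w)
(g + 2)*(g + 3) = g^2 + 5*g + 6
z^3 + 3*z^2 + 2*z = z*(z + 1)*(z + 2)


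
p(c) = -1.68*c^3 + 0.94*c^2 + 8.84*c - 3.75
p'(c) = -5.04*c^2 + 1.88*c + 8.84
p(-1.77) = -7.14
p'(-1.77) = -10.28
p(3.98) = -59.59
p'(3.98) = -63.51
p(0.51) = 0.78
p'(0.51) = 8.49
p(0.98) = 4.23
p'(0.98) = 5.84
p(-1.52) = -9.12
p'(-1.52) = -5.66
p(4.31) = -82.69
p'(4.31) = -76.68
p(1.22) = 5.38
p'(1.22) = 3.63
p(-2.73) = 13.30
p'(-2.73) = -33.86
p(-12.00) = 2928.57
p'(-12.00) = -739.48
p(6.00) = -279.75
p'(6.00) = -161.32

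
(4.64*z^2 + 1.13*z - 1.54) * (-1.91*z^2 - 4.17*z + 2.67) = -8.8624*z^4 - 21.5071*z^3 + 10.6181*z^2 + 9.4389*z - 4.1118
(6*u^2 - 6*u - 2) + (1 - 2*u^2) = 4*u^2 - 6*u - 1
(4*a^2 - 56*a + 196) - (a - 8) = 4*a^2 - 57*a + 204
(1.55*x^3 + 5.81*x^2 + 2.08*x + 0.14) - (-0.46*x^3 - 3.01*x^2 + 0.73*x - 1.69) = 2.01*x^3 + 8.82*x^2 + 1.35*x + 1.83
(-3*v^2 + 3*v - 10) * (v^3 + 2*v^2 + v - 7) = -3*v^5 - 3*v^4 - 7*v^3 + 4*v^2 - 31*v + 70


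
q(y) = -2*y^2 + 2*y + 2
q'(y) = 2 - 4*y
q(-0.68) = -0.28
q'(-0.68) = 4.72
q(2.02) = -2.12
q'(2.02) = -6.08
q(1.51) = 0.46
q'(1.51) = -4.04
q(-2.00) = -10.00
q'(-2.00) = 10.00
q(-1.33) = -4.20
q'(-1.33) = 7.32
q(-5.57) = -71.19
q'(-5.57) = 24.28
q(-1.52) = -5.66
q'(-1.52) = 8.08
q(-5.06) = -59.33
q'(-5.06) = 22.24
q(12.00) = -262.00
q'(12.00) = -46.00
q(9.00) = -142.00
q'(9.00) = -34.00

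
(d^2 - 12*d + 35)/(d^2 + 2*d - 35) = (d - 7)/(d + 7)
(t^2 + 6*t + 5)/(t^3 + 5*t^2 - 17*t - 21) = (t + 5)/(t^2 + 4*t - 21)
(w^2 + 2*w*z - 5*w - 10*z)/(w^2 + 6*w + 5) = (w^2 + 2*w*z - 5*w - 10*z)/(w^2 + 6*w + 5)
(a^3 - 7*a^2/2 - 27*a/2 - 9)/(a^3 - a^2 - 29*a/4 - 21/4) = 2*(a - 6)/(2*a - 7)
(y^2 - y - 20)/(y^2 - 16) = (y - 5)/(y - 4)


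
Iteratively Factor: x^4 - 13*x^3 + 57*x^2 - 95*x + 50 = (x - 5)*(x^3 - 8*x^2 + 17*x - 10) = (x - 5)*(x - 2)*(x^2 - 6*x + 5) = (x - 5)^2*(x - 2)*(x - 1)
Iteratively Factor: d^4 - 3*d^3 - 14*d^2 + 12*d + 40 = (d + 2)*(d^3 - 5*d^2 - 4*d + 20) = (d + 2)^2*(d^2 - 7*d + 10) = (d - 2)*(d + 2)^2*(d - 5)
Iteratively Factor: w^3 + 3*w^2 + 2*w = (w + 2)*(w^2 + w) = (w + 1)*(w + 2)*(w)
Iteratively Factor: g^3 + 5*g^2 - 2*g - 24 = (g + 3)*(g^2 + 2*g - 8) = (g + 3)*(g + 4)*(g - 2)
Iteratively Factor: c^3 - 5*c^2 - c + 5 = (c + 1)*(c^2 - 6*c + 5) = (c - 5)*(c + 1)*(c - 1)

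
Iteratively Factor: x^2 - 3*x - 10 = (x + 2)*(x - 5)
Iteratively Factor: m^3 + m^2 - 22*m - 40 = (m + 4)*(m^2 - 3*m - 10) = (m + 2)*(m + 4)*(m - 5)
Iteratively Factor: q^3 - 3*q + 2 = (q - 1)*(q^2 + q - 2) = (q - 1)*(q + 2)*(q - 1)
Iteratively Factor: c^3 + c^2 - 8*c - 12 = (c + 2)*(c^2 - c - 6) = (c + 2)^2*(c - 3)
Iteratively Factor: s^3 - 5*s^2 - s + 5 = (s - 5)*(s^2 - 1) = (s - 5)*(s - 1)*(s + 1)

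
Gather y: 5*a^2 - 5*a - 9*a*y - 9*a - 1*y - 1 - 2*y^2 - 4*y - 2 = 5*a^2 - 14*a - 2*y^2 + y*(-9*a - 5) - 3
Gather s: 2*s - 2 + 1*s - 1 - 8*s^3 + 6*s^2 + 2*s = -8*s^3 + 6*s^2 + 5*s - 3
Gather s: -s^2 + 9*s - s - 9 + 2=-s^2 + 8*s - 7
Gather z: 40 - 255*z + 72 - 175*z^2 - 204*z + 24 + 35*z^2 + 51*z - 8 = -140*z^2 - 408*z + 128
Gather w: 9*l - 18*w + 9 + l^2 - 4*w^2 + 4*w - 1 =l^2 + 9*l - 4*w^2 - 14*w + 8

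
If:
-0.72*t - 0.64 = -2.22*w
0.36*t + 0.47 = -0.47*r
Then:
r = -2.36170212765957*w - 0.319148936170213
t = 3.08333333333333*w - 0.888888888888889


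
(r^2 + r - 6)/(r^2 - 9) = (r - 2)/(r - 3)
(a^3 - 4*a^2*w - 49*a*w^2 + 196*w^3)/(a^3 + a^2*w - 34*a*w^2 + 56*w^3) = (-a + 7*w)/(-a + 2*w)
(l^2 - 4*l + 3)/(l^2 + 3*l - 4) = (l - 3)/(l + 4)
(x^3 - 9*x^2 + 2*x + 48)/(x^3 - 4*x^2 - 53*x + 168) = (x + 2)/(x + 7)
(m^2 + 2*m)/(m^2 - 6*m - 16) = m/(m - 8)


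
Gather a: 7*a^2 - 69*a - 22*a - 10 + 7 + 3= 7*a^2 - 91*a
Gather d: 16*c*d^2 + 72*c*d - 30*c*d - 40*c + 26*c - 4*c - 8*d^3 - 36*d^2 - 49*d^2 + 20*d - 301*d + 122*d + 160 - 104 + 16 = -18*c - 8*d^3 + d^2*(16*c - 85) + d*(42*c - 159) + 72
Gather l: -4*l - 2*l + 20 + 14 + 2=36 - 6*l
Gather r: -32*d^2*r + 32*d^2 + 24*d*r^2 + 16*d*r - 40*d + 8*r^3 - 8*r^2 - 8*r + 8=32*d^2 - 40*d + 8*r^3 + r^2*(24*d - 8) + r*(-32*d^2 + 16*d - 8) + 8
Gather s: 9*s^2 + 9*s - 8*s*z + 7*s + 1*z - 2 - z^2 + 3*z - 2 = 9*s^2 + s*(16 - 8*z) - z^2 + 4*z - 4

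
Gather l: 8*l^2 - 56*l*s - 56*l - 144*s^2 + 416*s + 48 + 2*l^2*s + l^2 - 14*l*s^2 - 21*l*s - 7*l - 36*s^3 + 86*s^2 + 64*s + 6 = l^2*(2*s + 9) + l*(-14*s^2 - 77*s - 63) - 36*s^3 - 58*s^2 + 480*s + 54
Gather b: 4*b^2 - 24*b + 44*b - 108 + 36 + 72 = 4*b^2 + 20*b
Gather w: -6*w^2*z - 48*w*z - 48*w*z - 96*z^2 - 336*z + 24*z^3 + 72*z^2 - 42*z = -6*w^2*z - 96*w*z + 24*z^3 - 24*z^2 - 378*z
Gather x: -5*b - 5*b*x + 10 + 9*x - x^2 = -5*b - x^2 + x*(9 - 5*b) + 10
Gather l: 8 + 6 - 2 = 12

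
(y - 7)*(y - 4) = y^2 - 11*y + 28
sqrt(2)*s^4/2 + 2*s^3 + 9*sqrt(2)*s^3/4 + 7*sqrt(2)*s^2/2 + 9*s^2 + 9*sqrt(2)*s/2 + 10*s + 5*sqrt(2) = (s + 2)*(s + 5/2)*(s + sqrt(2))*(sqrt(2)*s/2 + 1)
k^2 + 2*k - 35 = (k - 5)*(k + 7)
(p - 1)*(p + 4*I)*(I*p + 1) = I*p^3 - 3*p^2 - I*p^2 + 3*p + 4*I*p - 4*I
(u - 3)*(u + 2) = u^2 - u - 6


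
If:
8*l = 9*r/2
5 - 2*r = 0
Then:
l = 45/32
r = 5/2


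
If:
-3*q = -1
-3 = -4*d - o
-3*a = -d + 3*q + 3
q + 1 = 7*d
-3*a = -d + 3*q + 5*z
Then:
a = -80/63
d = 4/21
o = 47/21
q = 1/3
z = 3/5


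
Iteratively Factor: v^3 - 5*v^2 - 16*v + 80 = (v - 5)*(v^2 - 16) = (v - 5)*(v + 4)*(v - 4)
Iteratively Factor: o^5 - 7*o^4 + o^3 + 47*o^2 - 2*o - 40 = (o + 2)*(o^4 - 9*o^3 + 19*o^2 + 9*o - 20) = (o - 4)*(o + 2)*(o^3 - 5*o^2 - o + 5) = (o - 4)*(o + 1)*(o + 2)*(o^2 - 6*o + 5) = (o - 4)*(o - 1)*(o + 1)*(o + 2)*(o - 5)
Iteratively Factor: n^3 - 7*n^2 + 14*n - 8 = (n - 1)*(n^2 - 6*n + 8) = (n - 4)*(n - 1)*(n - 2)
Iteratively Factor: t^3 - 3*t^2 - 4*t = (t + 1)*(t^2 - 4*t) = t*(t + 1)*(t - 4)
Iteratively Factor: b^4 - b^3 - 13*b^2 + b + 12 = (b - 4)*(b^3 + 3*b^2 - b - 3) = (b - 4)*(b - 1)*(b^2 + 4*b + 3) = (b - 4)*(b - 1)*(b + 3)*(b + 1)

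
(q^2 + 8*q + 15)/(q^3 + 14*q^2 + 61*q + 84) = (q + 5)/(q^2 + 11*q + 28)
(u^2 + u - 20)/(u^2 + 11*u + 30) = (u - 4)/(u + 6)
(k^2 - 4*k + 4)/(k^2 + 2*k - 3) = (k^2 - 4*k + 4)/(k^2 + 2*k - 3)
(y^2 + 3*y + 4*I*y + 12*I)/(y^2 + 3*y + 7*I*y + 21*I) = (y + 4*I)/(y + 7*I)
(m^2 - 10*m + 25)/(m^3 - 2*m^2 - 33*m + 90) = (m - 5)/(m^2 + 3*m - 18)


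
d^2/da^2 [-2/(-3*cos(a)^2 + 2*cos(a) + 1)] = (-72*sin(a)^4 + 68*sin(a)^2 - 41*cos(a) + 9*cos(3*a) + 32)/((cos(a) - 1)^3*(3*cos(a) + 1)^3)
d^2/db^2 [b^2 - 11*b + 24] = 2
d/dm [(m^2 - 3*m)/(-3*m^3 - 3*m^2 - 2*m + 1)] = (3*m^4 - 18*m^3 - 11*m^2 + 2*m - 3)/(9*m^6 + 18*m^5 + 21*m^4 + 6*m^3 - 2*m^2 - 4*m + 1)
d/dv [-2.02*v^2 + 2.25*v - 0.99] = 2.25 - 4.04*v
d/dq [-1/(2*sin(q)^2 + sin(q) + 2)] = (4*sin(q) + 1)*cos(q)/(sin(q) - cos(2*q) + 3)^2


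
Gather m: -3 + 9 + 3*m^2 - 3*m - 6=3*m^2 - 3*m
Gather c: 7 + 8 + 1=16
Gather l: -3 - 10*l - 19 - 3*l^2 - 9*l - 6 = -3*l^2 - 19*l - 28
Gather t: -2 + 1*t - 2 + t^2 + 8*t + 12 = t^2 + 9*t + 8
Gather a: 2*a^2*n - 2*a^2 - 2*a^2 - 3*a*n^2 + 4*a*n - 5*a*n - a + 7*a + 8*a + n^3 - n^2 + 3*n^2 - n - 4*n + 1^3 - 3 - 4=a^2*(2*n - 4) + a*(-3*n^2 - n + 14) + n^3 + 2*n^2 - 5*n - 6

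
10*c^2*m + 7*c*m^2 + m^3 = m*(2*c + m)*(5*c + m)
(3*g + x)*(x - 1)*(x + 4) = 3*g*x^2 + 9*g*x - 12*g + x^3 + 3*x^2 - 4*x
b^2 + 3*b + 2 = (b + 1)*(b + 2)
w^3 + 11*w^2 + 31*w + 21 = (w + 1)*(w + 3)*(w + 7)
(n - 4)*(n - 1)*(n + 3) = n^3 - 2*n^2 - 11*n + 12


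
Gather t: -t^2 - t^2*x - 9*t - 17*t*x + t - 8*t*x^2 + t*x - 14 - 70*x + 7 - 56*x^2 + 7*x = t^2*(-x - 1) + t*(-8*x^2 - 16*x - 8) - 56*x^2 - 63*x - 7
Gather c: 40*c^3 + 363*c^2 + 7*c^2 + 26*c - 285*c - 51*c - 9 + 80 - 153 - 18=40*c^3 + 370*c^2 - 310*c - 100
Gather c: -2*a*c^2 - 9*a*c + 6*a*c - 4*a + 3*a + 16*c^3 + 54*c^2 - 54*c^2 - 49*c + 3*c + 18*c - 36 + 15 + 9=-2*a*c^2 - a + 16*c^3 + c*(-3*a - 28) - 12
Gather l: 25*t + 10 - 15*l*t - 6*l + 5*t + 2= l*(-15*t - 6) + 30*t + 12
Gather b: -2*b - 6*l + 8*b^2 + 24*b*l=8*b^2 + b*(24*l - 2) - 6*l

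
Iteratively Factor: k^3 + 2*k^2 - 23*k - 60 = (k + 3)*(k^2 - k - 20) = (k + 3)*(k + 4)*(k - 5)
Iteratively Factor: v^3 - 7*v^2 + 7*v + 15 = (v + 1)*(v^2 - 8*v + 15) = (v - 3)*(v + 1)*(v - 5)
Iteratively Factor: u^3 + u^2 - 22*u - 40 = (u + 2)*(u^2 - u - 20) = (u + 2)*(u + 4)*(u - 5)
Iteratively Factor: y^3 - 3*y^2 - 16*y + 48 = (y + 4)*(y^2 - 7*y + 12) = (y - 4)*(y + 4)*(y - 3)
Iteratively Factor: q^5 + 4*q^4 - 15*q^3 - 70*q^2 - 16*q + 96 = (q + 4)*(q^4 - 15*q^2 - 10*q + 24) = (q + 2)*(q + 4)*(q^3 - 2*q^2 - 11*q + 12) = (q + 2)*(q + 3)*(q + 4)*(q^2 - 5*q + 4) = (q - 4)*(q + 2)*(q + 3)*(q + 4)*(q - 1)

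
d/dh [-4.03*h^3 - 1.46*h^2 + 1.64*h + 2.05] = -12.09*h^2 - 2.92*h + 1.64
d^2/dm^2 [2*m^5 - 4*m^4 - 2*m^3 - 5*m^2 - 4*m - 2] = 40*m^3 - 48*m^2 - 12*m - 10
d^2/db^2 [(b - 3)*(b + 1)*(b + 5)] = 6*b + 6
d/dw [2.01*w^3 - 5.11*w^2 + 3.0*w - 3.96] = 6.03*w^2 - 10.22*w + 3.0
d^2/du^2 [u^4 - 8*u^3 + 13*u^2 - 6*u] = 12*u^2 - 48*u + 26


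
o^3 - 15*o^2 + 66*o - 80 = (o - 8)*(o - 5)*(o - 2)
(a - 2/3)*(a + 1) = a^2 + a/3 - 2/3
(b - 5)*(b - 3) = b^2 - 8*b + 15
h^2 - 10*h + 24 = (h - 6)*(h - 4)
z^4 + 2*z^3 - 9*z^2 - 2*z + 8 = (z - 2)*(z - 1)*(z + 1)*(z + 4)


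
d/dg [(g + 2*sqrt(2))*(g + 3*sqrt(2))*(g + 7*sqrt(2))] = 3*g^2 + 24*sqrt(2)*g + 82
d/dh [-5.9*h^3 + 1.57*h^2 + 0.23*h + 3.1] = -17.7*h^2 + 3.14*h + 0.23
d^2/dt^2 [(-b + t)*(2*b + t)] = 2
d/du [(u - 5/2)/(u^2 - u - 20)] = (u^2 - u - (2*u - 5)*(2*u - 1)/2 - 20)/(-u^2 + u + 20)^2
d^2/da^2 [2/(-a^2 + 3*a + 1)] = 4*(-a^2 + 3*a + (2*a - 3)^2 + 1)/(-a^2 + 3*a + 1)^3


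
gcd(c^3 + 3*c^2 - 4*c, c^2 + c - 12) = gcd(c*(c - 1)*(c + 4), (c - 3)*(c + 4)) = c + 4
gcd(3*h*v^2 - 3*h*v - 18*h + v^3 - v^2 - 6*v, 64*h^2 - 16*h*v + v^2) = 1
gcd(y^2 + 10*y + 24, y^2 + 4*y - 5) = 1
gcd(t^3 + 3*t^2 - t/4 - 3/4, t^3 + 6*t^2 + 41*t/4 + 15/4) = t^2 + 7*t/2 + 3/2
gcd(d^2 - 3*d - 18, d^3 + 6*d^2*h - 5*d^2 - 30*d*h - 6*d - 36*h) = d - 6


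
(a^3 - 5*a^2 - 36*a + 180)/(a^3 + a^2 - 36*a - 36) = (a - 5)/(a + 1)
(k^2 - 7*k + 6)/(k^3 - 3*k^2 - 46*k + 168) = (k - 1)/(k^2 + 3*k - 28)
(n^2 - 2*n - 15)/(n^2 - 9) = (n - 5)/(n - 3)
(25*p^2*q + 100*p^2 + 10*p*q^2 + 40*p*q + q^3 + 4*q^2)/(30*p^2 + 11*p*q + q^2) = (5*p*q + 20*p + q^2 + 4*q)/(6*p + q)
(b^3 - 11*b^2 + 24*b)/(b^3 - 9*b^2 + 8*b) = (b - 3)/(b - 1)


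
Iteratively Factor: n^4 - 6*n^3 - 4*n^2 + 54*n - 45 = (n + 3)*(n^3 - 9*n^2 + 23*n - 15) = (n - 3)*(n + 3)*(n^2 - 6*n + 5) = (n - 5)*(n - 3)*(n + 3)*(n - 1)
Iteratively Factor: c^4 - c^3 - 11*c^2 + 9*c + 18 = (c + 3)*(c^3 - 4*c^2 + c + 6) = (c - 3)*(c + 3)*(c^2 - c - 2) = (c - 3)*(c - 2)*(c + 3)*(c + 1)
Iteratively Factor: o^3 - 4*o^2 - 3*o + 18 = (o + 2)*(o^2 - 6*o + 9) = (o - 3)*(o + 2)*(o - 3)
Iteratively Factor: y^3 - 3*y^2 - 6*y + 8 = (y - 1)*(y^2 - 2*y - 8) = (y - 1)*(y + 2)*(y - 4)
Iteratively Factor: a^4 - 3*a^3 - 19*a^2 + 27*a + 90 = (a - 5)*(a^3 + 2*a^2 - 9*a - 18) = (a - 5)*(a + 3)*(a^2 - a - 6) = (a - 5)*(a - 3)*(a + 3)*(a + 2)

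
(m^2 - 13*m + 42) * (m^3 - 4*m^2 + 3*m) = m^5 - 17*m^4 + 97*m^3 - 207*m^2 + 126*m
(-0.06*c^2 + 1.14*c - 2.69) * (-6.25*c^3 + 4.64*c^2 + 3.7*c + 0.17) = 0.375*c^5 - 7.4034*c^4 + 21.8801*c^3 - 8.2738*c^2 - 9.7592*c - 0.4573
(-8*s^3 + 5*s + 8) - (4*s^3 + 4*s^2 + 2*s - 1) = -12*s^3 - 4*s^2 + 3*s + 9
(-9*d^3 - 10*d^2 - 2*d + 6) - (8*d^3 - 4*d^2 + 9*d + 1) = -17*d^3 - 6*d^2 - 11*d + 5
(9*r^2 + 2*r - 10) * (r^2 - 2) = 9*r^4 + 2*r^3 - 28*r^2 - 4*r + 20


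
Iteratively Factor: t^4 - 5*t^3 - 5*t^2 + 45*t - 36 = (t - 1)*(t^3 - 4*t^2 - 9*t + 36) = (t - 3)*(t - 1)*(t^2 - t - 12) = (t - 3)*(t - 1)*(t + 3)*(t - 4)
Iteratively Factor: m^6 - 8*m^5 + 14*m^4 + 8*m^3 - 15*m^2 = (m - 1)*(m^5 - 7*m^4 + 7*m^3 + 15*m^2) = m*(m - 1)*(m^4 - 7*m^3 + 7*m^2 + 15*m) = m*(m - 3)*(m - 1)*(m^3 - 4*m^2 - 5*m) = m*(m - 3)*(m - 1)*(m + 1)*(m^2 - 5*m) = m*(m - 5)*(m - 3)*(m - 1)*(m + 1)*(m)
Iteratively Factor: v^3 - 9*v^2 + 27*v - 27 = (v - 3)*(v^2 - 6*v + 9) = (v - 3)^2*(v - 3)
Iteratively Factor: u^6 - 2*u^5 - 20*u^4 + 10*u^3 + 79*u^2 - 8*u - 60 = (u - 5)*(u^5 + 3*u^4 - 5*u^3 - 15*u^2 + 4*u + 12) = (u - 5)*(u + 3)*(u^4 - 5*u^2 + 4) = (u - 5)*(u + 1)*(u + 3)*(u^3 - u^2 - 4*u + 4) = (u - 5)*(u - 1)*(u + 1)*(u + 3)*(u^2 - 4) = (u - 5)*(u - 2)*(u - 1)*(u + 1)*(u + 3)*(u + 2)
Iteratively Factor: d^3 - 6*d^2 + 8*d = (d)*(d^2 - 6*d + 8) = d*(d - 2)*(d - 4)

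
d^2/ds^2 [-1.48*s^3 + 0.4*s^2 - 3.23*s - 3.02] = 0.8 - 8.88*s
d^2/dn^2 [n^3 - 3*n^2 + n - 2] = 6*n - 6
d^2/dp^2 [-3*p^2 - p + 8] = -6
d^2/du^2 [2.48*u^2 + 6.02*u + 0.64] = 4.96000000000000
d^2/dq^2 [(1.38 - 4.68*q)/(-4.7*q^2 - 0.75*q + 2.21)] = ((5.952 - 131.976*q)*(4.7*q^2 + 0.75*q - 2.21) + (4.68*q - 1.38)*(9.4*q + 0.75)*(18.8*q + 1.5))/(4.7*q^2 + 0.75*q - 2.21)^3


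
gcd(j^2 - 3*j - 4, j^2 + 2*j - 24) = j - 4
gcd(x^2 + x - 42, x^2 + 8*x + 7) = x + 7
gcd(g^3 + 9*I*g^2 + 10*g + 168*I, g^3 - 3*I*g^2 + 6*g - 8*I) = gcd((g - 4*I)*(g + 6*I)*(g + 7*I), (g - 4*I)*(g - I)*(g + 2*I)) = g - 4*I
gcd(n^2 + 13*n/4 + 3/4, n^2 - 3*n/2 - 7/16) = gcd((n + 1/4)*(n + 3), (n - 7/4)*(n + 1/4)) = n + 1/4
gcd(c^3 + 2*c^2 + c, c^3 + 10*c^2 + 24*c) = c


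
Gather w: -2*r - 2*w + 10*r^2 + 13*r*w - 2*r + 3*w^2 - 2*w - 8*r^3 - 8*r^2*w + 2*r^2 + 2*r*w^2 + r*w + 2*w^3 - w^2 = -8*r^3 + 12*r^2 - 4*r + 2*w^3 + w^2*(2*r + 2) + w*(-8*r^2 + 14*r - 4)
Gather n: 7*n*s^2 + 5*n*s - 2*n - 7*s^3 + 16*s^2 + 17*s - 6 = n*(7*s^2 + 5*s - 2) - 7*s^3 + 16*s^2 + 17*s - 6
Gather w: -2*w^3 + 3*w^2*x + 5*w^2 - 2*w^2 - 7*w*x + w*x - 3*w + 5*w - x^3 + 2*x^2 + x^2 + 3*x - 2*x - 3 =-2*w^3 + w^2*(3*x + 3) + w*(2 - 6*x) - x^3 + 3*x^2 + x - 3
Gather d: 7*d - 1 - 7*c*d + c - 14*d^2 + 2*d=c - 14*d^2 + d*(9 - 7*c) - 1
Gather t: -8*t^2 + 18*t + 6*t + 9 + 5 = -8*t^2 + 24*t + 14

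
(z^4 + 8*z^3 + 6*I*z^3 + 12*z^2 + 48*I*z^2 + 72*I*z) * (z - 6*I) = z^5 + 8*z^4 + 48*z^3 + 288*z^2 + 432*z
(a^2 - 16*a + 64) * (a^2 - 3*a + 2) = a^4 - 19*a^3 + 114*a^2 - 224*a + 128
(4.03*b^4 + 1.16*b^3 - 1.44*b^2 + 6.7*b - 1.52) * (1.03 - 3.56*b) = -14.3468*b^5 + 0.0213000000000001*b^4 + 6.3212*b^3 - 25.3352*b^2 + 12.3122*b - 1.5656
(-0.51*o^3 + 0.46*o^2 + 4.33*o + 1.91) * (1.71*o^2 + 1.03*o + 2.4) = -0.8721*o^5 + 0.2613*o^4 + 6.6541*o^3 + 8.83*o^2 + 12.3593*o + 4.584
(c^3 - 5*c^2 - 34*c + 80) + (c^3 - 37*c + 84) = 2*c^3 - 5*c^2 - 71*c + 164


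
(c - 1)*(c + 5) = c^2 + 4*c - 5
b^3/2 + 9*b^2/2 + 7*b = b*(b/2 + 1)*(b + 7)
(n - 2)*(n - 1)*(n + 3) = n^3 - 7*n + 6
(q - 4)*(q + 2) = q^2 - 2*q - 8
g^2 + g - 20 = (g - 4)*(g + 5)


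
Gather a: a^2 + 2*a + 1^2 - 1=a^2 + 2*a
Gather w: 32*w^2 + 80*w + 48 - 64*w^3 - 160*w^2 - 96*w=-64*w^3 - 128*w^2 - 16*w + 48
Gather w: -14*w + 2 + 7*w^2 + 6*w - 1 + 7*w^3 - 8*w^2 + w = 7*w^3 - w^2 - 7*w + 1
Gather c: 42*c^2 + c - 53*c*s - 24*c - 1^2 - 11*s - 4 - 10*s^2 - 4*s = 42*c^2 + c*(-53*s - 23) - 10*s^2 - 15*s - 5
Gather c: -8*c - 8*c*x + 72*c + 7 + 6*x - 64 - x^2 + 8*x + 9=c*(64 - 8*x) - x^2 + 14*x - 48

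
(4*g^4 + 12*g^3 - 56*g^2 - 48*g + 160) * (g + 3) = 4*g^5 + 24*g^4 - 20*g^3 - 216*g^2 + 16*g + 480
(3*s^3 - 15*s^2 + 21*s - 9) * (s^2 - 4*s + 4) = 3*s^5 - 27*s^4 + 93*s^3 - 153*s^2 + 120*s - 36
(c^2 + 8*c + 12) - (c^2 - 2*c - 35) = 10*c + 47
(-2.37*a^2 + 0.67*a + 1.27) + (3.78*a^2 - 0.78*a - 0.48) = 1.41*a^2 - 0.11*a + 0.79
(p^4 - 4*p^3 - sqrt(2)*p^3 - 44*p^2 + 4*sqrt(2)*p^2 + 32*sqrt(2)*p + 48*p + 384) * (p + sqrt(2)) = p^5 - 4*p^4 - 46*p^3 - 12*sqrt(2)*p^2 + 56*p^2 + 48*sqrt(2)*p + 448*p + 384*sqrt(2)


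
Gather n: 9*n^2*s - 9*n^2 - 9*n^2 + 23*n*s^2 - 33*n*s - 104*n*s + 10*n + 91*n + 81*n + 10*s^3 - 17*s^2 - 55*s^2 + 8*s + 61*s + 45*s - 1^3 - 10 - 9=n^2*(9*s - 18) + n*(23*s^2 - 137*s + 182) + 10*s^3 - 72*s^2 + 114*s - 20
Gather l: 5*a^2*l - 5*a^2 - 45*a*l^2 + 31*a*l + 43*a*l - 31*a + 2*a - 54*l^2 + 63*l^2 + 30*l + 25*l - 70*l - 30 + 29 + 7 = -5*a^2 - 29*a + l^2*(9 - 45*a) + l*(5*a^2 + 74*a - 15) + 6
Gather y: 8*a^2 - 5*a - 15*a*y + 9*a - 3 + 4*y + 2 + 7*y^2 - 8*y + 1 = 8*a^2 + 4*a + 7*y^2 + y*(-15*a - 4)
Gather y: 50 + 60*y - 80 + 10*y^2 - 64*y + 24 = 10*y^2 - 4*y - 6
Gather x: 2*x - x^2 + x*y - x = -x^2 + x*(y + 1)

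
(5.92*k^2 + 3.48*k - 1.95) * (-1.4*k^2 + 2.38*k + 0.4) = -8.288*k^4 + 9.2176*k^3 + 13.3804*k^2 - 3.249*k - 0.78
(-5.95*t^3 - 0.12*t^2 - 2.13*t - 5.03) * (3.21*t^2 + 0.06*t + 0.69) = -19.0995*t^5 - 0.7422*t^4 - 10.95*t^3 - 16.3569*t^2 - 1.7715*t - 3.4707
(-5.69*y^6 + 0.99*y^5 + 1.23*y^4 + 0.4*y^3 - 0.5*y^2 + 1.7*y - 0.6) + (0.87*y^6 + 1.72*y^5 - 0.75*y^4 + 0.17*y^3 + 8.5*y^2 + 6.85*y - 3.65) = -4.82*y^6 + 2.71*y^5 + 0.48*y^4 + 0.57*y^3 + 8.0*y^2 + 8.55*y - 4.25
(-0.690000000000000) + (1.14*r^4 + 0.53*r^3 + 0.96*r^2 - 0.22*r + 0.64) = 1.14*r^4 + 0.53*r^3 + 0.96*r^2 - 0.22*r - 0.0499999999999999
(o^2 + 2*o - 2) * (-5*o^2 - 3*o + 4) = -5*o^4 - 13*o^3 + 8*o^2 + 14*o - 8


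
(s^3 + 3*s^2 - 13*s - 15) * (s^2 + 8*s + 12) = s^5 + 11*s^4 + 23*s^3 - 83*s^2 - 276*s - 180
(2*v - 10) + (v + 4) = 3*v - 6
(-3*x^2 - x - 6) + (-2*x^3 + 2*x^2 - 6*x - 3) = -2*x^3 - x^2 - 7*x - 9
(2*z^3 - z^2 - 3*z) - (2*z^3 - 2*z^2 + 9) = z^2 - 3*z - 9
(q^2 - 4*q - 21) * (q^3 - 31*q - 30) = q^5 - 4*q^4 - 52*q^3 + 94*q^2 + 771*q + 630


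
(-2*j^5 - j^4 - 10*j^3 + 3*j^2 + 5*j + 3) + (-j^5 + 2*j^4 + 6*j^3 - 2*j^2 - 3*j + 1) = -3*j^5 + j^4 - 4*j^3 + j^2 + 2*j + 4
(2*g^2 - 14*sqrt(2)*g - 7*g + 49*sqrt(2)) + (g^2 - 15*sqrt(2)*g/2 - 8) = 3*g^2 - 43*sqrt(2)*g/2 - 7*g - 8 + 49*sqrt(2)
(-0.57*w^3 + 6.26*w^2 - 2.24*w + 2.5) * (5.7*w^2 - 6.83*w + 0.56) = -3.249*w^5 + 39.5751*w^4 - 55.843*w^3 + 33.0548*w^2 - 18.3294*w + 1.4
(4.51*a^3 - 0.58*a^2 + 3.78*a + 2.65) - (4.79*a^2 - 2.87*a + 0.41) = 4.51*a^3 - 5.37*a^2 + 6.65*a + 2.24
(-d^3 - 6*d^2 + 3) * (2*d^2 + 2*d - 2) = -2*d^5 - 14*d^4 - 10*d^3 + 18*d^2 + 6*d - 6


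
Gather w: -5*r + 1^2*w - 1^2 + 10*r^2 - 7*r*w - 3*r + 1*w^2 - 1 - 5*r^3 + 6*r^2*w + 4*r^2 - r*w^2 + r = -5*r^3 + 14*r^2 - 7*r + w^2*(1 - r) + w*(6*r^2 - 7*r + 1) - 2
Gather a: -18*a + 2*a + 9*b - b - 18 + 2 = -16*a + 8*b - 16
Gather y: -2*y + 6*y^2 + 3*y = 6*y^2 + y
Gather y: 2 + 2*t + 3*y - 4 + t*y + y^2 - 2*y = 2*t + y^2 + y*(t + 1) - 2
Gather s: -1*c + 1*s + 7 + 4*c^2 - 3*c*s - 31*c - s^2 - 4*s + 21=4*c^2 - 32*c - s^2 + s*(-3*c - 3) + 28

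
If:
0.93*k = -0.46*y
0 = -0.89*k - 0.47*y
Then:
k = 0.00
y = 0.00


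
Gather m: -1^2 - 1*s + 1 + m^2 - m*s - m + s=m^2 + m*(-s - 1)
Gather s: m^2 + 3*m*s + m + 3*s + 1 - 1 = m^2 + m + s*(3*m + 3)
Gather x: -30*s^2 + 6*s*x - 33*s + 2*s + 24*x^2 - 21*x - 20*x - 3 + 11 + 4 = -30*s^2 - 31*s + 24*x^2 + x*(6*s - 41) + 12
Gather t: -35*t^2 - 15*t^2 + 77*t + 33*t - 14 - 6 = -50*t^2 + 110*t - 20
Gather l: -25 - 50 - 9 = -84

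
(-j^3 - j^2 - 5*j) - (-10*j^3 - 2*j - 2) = 9*j^3 - j^2 - 3*j + 2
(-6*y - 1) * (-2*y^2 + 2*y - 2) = 12*y^3 - 10*y^2 + 10*y + 2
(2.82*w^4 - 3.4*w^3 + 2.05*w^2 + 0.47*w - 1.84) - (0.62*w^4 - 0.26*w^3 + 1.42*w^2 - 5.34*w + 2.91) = 2.2*w^4 - 3.14*w^3 + 0.63*w^2 + 5.81*w - 4.75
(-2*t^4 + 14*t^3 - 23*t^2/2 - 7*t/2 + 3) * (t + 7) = -2*t^5 + 173*t^3/2 - 84*t^2 - 43*t/2 + 21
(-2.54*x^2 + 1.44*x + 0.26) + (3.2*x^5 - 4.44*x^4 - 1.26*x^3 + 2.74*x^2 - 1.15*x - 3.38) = 3.2*x^5 - 4.44*x^4 - 1.26*x^3 + 0.2*x^2 + 0.29*x - 3.12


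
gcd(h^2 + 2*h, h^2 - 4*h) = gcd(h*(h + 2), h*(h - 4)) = h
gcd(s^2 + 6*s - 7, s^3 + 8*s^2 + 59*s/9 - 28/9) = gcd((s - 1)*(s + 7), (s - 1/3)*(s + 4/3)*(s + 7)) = s + 7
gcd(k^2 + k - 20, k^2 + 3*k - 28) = k - 4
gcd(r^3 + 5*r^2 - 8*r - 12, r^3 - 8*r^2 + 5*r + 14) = r^2 - r - 2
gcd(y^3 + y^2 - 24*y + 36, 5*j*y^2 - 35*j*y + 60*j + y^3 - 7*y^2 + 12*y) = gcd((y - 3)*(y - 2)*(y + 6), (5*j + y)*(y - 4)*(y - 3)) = y - 3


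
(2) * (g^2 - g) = 2*g^2 - 2*g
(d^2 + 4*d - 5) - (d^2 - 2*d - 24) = 6*d + 19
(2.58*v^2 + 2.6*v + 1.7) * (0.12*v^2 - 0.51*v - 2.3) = 0.3096*v^4 - 1.0038*v^3 - 7.056*v^2 - 6.847*v - 3.91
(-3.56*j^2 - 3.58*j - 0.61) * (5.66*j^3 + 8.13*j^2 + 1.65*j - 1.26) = -20.1496*j^5 - 49.2056*j^4 - 38.432*j^3 - 6.3807*j^2 + 3.5043*j + 0.7686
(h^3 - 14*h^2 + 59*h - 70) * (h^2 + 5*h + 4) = h^5 - 9*h^4 - 7*h^3 + 169*h^2 - 114*h - 280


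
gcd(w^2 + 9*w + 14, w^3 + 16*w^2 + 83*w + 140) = w + 7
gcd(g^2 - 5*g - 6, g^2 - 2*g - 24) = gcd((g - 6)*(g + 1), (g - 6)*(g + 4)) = g - 6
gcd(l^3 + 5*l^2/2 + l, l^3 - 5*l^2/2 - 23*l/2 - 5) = l^2 + 5*l/2 + 1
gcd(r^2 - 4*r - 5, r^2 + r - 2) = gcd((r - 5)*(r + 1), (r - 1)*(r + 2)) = 1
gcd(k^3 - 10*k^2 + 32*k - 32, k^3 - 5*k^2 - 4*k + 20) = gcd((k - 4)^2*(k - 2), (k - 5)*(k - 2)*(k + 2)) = k - 2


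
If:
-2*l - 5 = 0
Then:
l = -5/2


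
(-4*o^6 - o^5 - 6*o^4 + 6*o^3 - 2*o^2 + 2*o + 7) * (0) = 0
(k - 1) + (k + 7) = 2*k + 6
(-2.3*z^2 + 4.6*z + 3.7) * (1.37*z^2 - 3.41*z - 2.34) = -3.151*z^4 + 14.145*z^3 - 5.235*z^2 - 23.381*z - 8.658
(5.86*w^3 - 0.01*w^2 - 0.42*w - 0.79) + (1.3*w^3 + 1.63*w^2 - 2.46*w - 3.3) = 7.16*w^3 + 1.62*w^2 - 2.88*w - 4.09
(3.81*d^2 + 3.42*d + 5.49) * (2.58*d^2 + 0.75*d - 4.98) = 9.8298*d^4 + 11.6811*d^3 - 2.2446*d^2 - 12.9141*d - 27.3402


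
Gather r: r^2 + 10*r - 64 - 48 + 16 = r^2 + 10*r - 96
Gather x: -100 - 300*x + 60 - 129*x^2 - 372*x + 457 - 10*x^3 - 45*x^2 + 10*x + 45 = -10*x^3 - 174*x^2 - 662*x + 462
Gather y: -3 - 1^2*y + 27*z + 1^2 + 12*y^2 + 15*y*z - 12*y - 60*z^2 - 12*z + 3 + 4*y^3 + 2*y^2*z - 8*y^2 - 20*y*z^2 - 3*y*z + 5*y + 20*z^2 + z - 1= 4*y^3 + y^2*(2*z + 4) + y*(-20*z^2 + 12*z - 8) - 40*z^2 + 16*z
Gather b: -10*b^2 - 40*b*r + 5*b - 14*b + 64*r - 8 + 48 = -10*b^2 + b*(-40*r - 9) + 64*r + 40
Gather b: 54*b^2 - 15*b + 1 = 54*b^2 - 15*b + 1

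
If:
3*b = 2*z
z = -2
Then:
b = -4/3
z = -2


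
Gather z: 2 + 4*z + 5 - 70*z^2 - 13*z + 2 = -70*z^2 - 9*z + 9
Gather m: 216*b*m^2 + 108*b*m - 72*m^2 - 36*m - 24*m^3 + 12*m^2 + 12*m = -24*m^3 + m^2*(216*b - 60) + m*(108*b - 24)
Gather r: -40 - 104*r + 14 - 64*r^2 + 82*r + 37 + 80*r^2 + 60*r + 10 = 16*r^2 + 38*r + 21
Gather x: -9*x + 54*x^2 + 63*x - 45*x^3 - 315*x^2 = -45*x^3 - 261*x^2 + 54*x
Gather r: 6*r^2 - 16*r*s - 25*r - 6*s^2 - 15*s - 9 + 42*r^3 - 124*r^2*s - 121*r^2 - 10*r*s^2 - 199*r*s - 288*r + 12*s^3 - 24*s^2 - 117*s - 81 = 42*r^3 + r^2*(-124*s - 115) + r*(-10*s^2 - 215*s - 313) + 12*s^3 - 30*s^2 - 132*s - 90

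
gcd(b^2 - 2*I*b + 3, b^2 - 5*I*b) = 1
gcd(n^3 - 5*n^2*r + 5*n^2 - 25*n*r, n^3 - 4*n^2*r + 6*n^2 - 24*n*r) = n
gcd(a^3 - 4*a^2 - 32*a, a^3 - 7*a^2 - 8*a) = a^2 - 8*a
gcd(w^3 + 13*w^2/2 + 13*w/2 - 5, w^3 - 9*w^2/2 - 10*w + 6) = w^2 + 3*w/2 - 1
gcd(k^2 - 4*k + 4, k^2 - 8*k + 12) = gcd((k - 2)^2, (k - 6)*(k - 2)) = k - 2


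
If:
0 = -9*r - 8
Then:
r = -8/9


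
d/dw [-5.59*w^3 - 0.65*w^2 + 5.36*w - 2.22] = -16.77*w^2 - 1.3*w + 5.36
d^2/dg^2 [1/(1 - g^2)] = 2*(-3*g^2 - 1)/(g^2 - 1)^3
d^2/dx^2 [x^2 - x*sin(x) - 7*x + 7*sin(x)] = x*sin(x) - 7*sin(x) - 2*cos(x) + 2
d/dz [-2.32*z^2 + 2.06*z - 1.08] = 2.06 - 4.64*z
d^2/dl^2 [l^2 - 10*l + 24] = 2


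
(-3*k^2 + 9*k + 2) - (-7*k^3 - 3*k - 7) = 7*k^3 - 3*k^2 + 12*k + 9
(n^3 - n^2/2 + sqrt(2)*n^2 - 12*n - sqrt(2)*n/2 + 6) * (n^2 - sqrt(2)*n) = n^5 - n^4/2 - 14*n^3 + 7*n^2 + 12*sqrt(2)*n^2 - 6*sqrt(2)*n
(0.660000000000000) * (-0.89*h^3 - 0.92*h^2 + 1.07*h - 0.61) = -0.5874*h^3 - 0.6072*h^2 + 0.7062*h - 0.4026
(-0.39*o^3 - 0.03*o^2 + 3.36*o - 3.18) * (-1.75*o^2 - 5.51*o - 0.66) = 0.6825*o^5 + 2.2014*o^4 - 5.4573*o^3 - 12.9288*o^2 + 15.3042*o + 2.0988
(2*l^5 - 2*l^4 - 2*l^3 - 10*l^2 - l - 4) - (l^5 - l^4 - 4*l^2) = l^5 - l^4 - 2*l^3 - 6*l^2 - l - 4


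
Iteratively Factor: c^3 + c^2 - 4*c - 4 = (c + 2)*(c^2 - c - 2) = (c - 2)*(c + 2)*(c + 1)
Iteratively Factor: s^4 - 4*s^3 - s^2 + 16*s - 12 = (s - 3)*(s^3 - s^2 - 4*s + 4) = (s - 3)*(s - 2)*(s^2 + s - 2) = (s - 3)*(s - 2)*(s - 1)*(s + 2)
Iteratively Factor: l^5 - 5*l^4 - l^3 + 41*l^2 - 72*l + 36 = (l - 3)*(l^4 - 2*l^3 - 7*l^2 + 20*l - 12) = (l - 3)*(l - 1)*(l^3 - l^2 - 8*l + 12) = (l - 3)*(l - 2)*(l - 1)*(l^2 + l - 6) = (l - 3)*(l - 2)^2*(l - 1)*(l + 3)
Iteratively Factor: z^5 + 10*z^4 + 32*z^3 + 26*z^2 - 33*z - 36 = (z + 4)*(z^4 + 6*z^3 + 8*z^2 - 6*z - 9) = (z + 1)*(z + 4)*(z^3 + 5*z^2 + 3*z - 9) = (z - 1)*(z + 1)*(z + 4)*(z^2 + 6*z + 9) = (z - 1)*(z + 1)*(z + 3)*(z + 4)*(z + 3)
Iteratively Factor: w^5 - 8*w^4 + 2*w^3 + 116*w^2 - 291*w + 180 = (w - 3)*(w^4 - 5*w^3 - 13*w^2 + 77*w - 60) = (w - 3)^2*(w^3 - 2*w^2 - 19*w + 20) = (w - 5)*(w - 3)^2*(w^2 + 3*w - 4) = (w - 5)*(w - 3)^2*(w + 4)*(w - 1)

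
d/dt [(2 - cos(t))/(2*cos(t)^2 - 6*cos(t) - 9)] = (8*cos(t) - cos(2*t) - 22)*sin(t)/(6*cos(t) - cos(2*t) + 8)^2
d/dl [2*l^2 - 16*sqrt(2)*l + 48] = 4*l - 16*sqrt(2)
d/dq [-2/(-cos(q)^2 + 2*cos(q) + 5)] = 4*(cos(q) - 1)*sin(q)/(sin(q)^2 + 2*cos(q) + 4)^2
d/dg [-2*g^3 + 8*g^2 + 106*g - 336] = -6*g^2 + 16*g + 106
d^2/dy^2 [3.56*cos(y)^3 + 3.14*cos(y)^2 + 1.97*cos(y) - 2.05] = -32.04*cos(y)^3 - 12.56*cos(y)^2 + 19.39*cos(y) + 6.28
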